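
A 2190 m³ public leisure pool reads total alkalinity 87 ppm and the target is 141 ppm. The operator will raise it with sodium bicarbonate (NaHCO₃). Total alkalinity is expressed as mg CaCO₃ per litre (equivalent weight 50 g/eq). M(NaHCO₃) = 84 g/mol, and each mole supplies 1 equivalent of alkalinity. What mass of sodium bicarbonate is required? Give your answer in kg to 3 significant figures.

Volume: 2190 m³ = 2,190,000 L.
Alkalinity to add: (141 − 87) = 54 mg/L as CaCO₃ × 2,190,000 L = 118,300 g as CaCO₃.
Equivalents: 118,300 g ÷ 50 g/eq = 2365 eq.
NaHCO₃ supplies 1 eq per mole → 2365 mol.
Mass: 2365 mol × 84 g/mol = 198,700 g.

199 kg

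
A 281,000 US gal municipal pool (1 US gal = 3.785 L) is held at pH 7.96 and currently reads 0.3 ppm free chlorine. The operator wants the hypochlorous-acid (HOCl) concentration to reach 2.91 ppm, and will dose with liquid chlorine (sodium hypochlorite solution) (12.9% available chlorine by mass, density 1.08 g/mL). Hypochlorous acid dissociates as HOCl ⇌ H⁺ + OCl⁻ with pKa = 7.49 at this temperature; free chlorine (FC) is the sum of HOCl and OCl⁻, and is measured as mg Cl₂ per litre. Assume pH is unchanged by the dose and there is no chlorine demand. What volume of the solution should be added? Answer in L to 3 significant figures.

85.5 L

Volume: 281,000 US gal × 3.785 L/gal = 1,063,585 L.
[OCl⁻]/[HOCl] = 10^(pH − pKa) = 10^(7.96 − 7.49) = 2.951; fraction as HOCl = 1/(1 + 2.951) = 0.2531.
Free chlorine required for 2.91 ppm HOCl: 2.91 / 0.2531 = 11.5 ppm.
FC to add: 11.5 − 0.3 = 11.2 mg/L as Cl₂.
Cl₂ equivalent: 11.2 mg/L × 1,063,585 L = 11,910 g.
Product at 12.9% available Cl: 11,910 / 0.129 = 92,330 g.
Volume: 92,330 g ÷ 1.08 g/mL = 85,490 mL.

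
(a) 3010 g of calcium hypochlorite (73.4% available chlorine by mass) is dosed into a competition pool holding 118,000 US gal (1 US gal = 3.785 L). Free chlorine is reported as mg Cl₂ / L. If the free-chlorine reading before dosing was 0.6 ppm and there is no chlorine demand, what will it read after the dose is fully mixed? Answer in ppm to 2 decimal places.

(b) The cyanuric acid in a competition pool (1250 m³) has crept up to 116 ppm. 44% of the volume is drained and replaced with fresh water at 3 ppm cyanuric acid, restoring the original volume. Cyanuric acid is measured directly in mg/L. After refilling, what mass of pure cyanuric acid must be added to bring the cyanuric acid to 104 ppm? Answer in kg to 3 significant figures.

(a) Volume: 118,000 US gal × 3.785 L/gal = 446,630 L.
(a) Available chlorine delivered: 3010 g × 0.734 = 2209 g as Cl₂.
(a) Concentration rise: 2209 g / 446,630 L = 4.947 mg/L = 4.95 ppm.
(a) Final FC: 0.6 + 4.95 = 5.55 ppm.

(b) Volume: 1250 m³ = 1,250,000 L.
(b) After draining 44% and refilling: 116 × 0.56 + 3 × 0.44 = 66.28 ppm.
(b) Deficit to target: 104 − 66.28 = 37.72 mg/L.
(b) Mass: 37.72 mg/L × 1,250,000 L = 47,150 g cyanuric acid.

(a) 5.55 ppm; (b) 47.1 kg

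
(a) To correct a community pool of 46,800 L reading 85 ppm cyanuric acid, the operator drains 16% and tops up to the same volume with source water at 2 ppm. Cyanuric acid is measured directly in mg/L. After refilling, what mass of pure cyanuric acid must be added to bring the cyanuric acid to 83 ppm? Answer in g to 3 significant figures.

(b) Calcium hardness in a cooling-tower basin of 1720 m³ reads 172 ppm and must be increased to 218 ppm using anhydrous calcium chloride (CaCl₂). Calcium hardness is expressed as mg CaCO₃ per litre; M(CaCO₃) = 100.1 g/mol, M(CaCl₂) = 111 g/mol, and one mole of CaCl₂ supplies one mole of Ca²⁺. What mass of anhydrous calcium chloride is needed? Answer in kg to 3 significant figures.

(a) After draining 16% and refilling: 85 × 0.84 + 2 × 0.16 = 71.72 ppm.
(a) Deficit to target: 83 − 71.72 = 11.28 mg/L.
(a) Mass: 11.28 mg/L × 46,800 L = 527.9 g cyanuric acid.

(b) Volume: 1720 m³ = 1,720,000 L.
(b) Hardness to add: (218 − 172) = 46 mg/L as CaCO₃ × 1,720,000 L = 79,120 g as CaCO₃.
(b) Moles of Ca²⁺ (1 mol Ca²⁺ ≡ 1 mol CaCO₃): 79,120 / 100.1 g/mol = 790.4 mol.
(b) Mass of CaCl₂: 790.4 × 111 = 87,740 g.

(a) 528 g; (b) 87.7 kg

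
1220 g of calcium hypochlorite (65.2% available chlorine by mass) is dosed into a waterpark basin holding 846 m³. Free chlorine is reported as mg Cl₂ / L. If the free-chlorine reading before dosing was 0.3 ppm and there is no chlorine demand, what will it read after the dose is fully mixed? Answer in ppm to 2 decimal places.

Volume: 846 m³ = 846,000 L.
Available chlorine delivered: 1220 g × 0.652 = 795.4 g as Cl₂.
Concentration rise: 795.4 g / 846,000 L = 0.9402 mg/L = 0.94 ppm.
Final FC: 0.3 + 0.94 = 1.24 ppm.

1.24 ppm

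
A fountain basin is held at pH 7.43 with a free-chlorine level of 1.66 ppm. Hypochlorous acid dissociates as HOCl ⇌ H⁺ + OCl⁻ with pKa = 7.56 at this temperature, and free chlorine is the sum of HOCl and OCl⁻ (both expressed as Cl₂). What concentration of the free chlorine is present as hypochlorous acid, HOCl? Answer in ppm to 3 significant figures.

[OCl⁻]/[HOCl] = 10^(pH − pKa) = 10^(7.43 − 7.56) = 10^-0.13 = 0.7413.
Fraction as HOCl = 1 / (1 + 0.7413) = 0.5743.
HOCl = 0.5743 × 1.66 ppm = 0.9533 ppm.

0.953 ppm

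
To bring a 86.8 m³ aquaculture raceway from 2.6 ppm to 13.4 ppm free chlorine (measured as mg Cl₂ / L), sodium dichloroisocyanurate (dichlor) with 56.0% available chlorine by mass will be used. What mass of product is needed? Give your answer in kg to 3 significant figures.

Volume: 86.8 m³ = 86,800 L.
Chlorine deficit: 13.4 − 2.6 = 10.8 ppm = 10.8 mg/L as Cl₂.
Cl₂ equivalent needed: 10.8 mg/L × 86,800 L = 937,400 mg = 937.4 g.
Product at 56.0% available chlorine: 937.4 / 0.56 = 1674 g.

1.67 kg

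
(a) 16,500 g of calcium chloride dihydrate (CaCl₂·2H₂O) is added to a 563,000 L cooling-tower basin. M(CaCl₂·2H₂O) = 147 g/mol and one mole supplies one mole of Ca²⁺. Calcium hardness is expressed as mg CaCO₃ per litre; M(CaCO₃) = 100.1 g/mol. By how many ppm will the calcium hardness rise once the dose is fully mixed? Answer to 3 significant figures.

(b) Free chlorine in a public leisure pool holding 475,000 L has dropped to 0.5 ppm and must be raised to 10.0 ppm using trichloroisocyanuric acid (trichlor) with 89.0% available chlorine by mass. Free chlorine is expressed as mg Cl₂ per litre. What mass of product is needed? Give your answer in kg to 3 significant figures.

(a) 20.0 ppm; (b) 5.07 kg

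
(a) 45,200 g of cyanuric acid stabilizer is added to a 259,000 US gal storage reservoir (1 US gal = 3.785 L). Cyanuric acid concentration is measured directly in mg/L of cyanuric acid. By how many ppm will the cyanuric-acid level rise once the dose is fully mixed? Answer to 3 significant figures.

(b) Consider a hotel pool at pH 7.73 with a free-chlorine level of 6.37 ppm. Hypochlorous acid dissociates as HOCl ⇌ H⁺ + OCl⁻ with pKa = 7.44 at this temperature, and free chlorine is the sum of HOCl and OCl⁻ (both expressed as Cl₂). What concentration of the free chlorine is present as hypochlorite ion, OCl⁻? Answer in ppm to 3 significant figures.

(a) 46.1 ppm; (b) 4.21 ppm

(a) Volume: 259,000 US gal × 3.785 L/gal = 980,315 L.
(a) Rise: 45,200 g / 980,315 L × 1000 = 46.11 mg/L.

(b) [OCl⁻]/[HOCl] = 10^(pH − pKa) = 10^(7.73 − 7.44) = 10^0.29 = 1.95.
(b) Fraction as HOCl = 1 / (1 + 1.95) = 0.339.
(b) OCl⁻ = (1 − 0.339) × 6.37 ppm = 4.211 ppm.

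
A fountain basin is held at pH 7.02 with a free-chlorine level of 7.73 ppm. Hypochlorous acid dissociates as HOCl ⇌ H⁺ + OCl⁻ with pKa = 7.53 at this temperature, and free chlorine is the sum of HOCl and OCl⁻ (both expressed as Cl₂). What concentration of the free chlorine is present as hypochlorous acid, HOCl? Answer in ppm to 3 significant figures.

5.91 ppm

[OCl⁻]/[HOCl] = 10^(pH − pKa) = 10^(7.02 − 7.53) = 10^-0.51 = 0.309.
Fraction as HOCl = 1 / (1 + 0.309) = 0.7639.
HOCl = 0.7639 × 7.73 ppm = 5.905 ppm.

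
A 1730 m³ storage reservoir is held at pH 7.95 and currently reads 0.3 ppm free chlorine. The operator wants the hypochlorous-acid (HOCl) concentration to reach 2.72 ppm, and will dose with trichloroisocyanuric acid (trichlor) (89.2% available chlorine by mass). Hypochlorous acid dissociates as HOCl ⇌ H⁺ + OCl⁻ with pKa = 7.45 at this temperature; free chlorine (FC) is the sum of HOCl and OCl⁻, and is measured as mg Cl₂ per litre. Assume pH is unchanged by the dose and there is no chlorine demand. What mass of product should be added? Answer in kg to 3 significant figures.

Volume: 1730 m³ = 1,730,000 L.
[OCl⁻]/[HOCl] = 10^(pH − pKa) = 10^(7.95 − 7.45) = 3.162; fraction as HOCl = 1/(1 + 3.162) = 0.2403.
Free chlorine required for 2.72 ppm HOCl: 2.72 / 0.2403 = 11.32 ppm.
FC to add: 11.32 − 0.3 = 11.02 mg/L as Cl₂.
Cl₂ equivalent: 11.02 mg/L × 1,730,000 L = 19,070 g.
Product at 89.2% available Cl: 19,070 / 0.892 = 21,380 g.

21.4 kg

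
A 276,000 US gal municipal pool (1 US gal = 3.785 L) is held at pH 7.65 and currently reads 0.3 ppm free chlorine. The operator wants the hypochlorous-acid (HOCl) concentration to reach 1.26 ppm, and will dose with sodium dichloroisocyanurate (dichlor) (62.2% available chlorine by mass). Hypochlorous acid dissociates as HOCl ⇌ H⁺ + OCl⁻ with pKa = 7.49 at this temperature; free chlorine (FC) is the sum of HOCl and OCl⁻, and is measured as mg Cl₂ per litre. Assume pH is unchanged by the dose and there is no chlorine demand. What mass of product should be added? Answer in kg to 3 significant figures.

4.67 kg

Volume: 276,000 US gal × 3.785 L/gal = 1,044,660 L.
[OCl⁻]/[HOCl] = 10^(pH − pKa) = 10^(7.65 − 7.49) = 1.445; fraction as HOCl = 1/(1 + 1.445) = 0.4089.
Free chlorine required for 1.26 ppm HOCl: 1.26 / 0.4089 = 3.081 ppm.
FC to add: 3.081 − 0.3 = 2.781 mg/L as Cl₂.
Cl₂ equivalent: 2.781 mg/L × 1,044,660 L = 2905 g.
Product at 62.2% available Cl: 2905 / 0.622 = 4671 g.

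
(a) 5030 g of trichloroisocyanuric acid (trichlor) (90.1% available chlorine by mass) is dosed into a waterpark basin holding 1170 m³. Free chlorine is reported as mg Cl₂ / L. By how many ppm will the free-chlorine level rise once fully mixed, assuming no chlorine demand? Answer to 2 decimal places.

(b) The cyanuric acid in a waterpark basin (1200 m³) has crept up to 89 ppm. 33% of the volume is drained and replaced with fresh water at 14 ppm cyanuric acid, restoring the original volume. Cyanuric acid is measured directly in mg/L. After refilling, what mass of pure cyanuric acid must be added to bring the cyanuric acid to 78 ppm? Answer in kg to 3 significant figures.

(a) Volume: 1170 m³ = 1,170,000 L.
(a) Available chlorine delivered: 5030 g × 0.901 = 4532 g as Cl₂.
(a) Concentration rise: 4532 g / 1,170,000 L = 3.874 mg/L = 3.87 ppm.

(b) Volume: 1200 m³ = 1,200,000 L.
(b) After draining 33% and refilling: 89 × 0.67 + 14 × 0.33 = 64.25 ppm.
(b) Deficit to target: 78 − 64.25 = 13.75 mg/L.
(b) Mass: 13.75 mg/L × 1,200,000 L = 16,500 g cyanuric acid.

(a) 3.87 ppm; (b) 16.5 kg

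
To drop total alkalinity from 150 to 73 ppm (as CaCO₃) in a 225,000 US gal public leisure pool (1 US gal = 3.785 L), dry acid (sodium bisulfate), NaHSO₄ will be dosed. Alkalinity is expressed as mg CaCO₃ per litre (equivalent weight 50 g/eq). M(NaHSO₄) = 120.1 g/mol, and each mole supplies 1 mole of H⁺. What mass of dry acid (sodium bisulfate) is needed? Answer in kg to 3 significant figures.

Volume: 225,000 US gal × 3.785 L/gal = 851,625 L.
Alkalinity to neutralize: (150 − 73) = 77 mg/L as CaCO₃ × 851,625 L = 65,580 g as CaCO₃.
Equivalents of H⁺ required: 65,580 ÷ 50 g/eq = 1312 eq = 1312 mol NaHSO₄.
Mass of NaHSO₄: 1312 × 120.1 = 157,500 g.

158 kg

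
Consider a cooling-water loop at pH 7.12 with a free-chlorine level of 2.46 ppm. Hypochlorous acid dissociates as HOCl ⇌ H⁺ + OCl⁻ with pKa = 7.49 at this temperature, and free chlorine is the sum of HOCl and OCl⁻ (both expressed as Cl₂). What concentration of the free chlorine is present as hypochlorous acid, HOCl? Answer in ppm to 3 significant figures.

[OCl⁻]/[HOCl] = 10^(pH − pKa) = 10^(7.12 − 7.49) = 10^-0.37 = 0.4266.
Fraction as HOCl = 1 / (1 + 0.4266) = 0.701.
HOCl = 0.701 × 2.46 ppm = 1.724 ppm.

1.72 ppm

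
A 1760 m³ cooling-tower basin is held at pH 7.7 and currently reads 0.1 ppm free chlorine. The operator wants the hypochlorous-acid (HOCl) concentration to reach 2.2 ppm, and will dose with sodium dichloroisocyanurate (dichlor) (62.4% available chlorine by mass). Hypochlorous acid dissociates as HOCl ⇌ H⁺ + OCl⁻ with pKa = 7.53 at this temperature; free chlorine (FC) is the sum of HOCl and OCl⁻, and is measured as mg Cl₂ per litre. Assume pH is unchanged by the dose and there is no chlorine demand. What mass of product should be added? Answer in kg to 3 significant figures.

15.1 kg

Volume: 1760 m³ = 1,760,000 L.
[OCl⁻]/[HOCl] = 10^(pH − pKa) = 10^(7.7 − 7.53) = 1.479; fraction as HOCl = 1/(1 + 1.479) = 0.4034.
Free chlorine required for 2.2 ppm HOCl: 2.2 / 0.4034 = 5.454 ppm.
FC to add: 5.454 − 0.1 = 5.354 mg/L as Cl₂.
Cl₂ equivalent: 5.354 mg/L × 1,760,000 L = 9423 g.
Product at 62.4% available Cl: 9423 / 0.624 = 15,100 g.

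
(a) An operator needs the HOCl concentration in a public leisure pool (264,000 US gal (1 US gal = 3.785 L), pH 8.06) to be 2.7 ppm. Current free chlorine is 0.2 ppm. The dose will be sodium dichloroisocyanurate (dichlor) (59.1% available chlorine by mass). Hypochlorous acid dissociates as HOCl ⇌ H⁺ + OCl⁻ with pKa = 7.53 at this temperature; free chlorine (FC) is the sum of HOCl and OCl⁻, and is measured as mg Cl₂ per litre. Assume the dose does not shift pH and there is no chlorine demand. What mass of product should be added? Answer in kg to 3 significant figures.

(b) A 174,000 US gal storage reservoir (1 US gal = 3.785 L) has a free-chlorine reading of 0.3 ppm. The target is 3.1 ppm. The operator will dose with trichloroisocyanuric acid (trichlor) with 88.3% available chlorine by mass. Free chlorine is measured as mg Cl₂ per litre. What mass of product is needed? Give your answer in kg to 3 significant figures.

(a) 19.7 kg; (b) 2.09 kg

(a) Volume: 264,000 US gal × 3.785 L/gal = 999,240 L.
(a) [OCl⁻]/[HOCl] = 10^(pH − pKa) = 10^(8.06 − 7.53) = 3.388; fraction as HOCl = 1/(1 + 3.388) = 0.2279.
(a) Free chlorine required for 2.7 ppm HOCl: 2.7 / 0.2279 = 11.85 ppm.
(a) FC to add: 11.85 − 0.2 = 11.65 mg/L as Cl₂.
(a) Cl₂ equivalent: 11.65 mg/L × 999,240 L = 11,640 g.
(a) Product at 59.1% available Cl: 11,640 / 0.591 = 19,700 g.

(b) Volume: 174,000 US gal × 3.785 L/gal = 658,590 L.
(b) Chlorine deficit: 3.1 − 0.3 = 2.8 ppm = 2.8 mg/L as Cl₂.
(b) Cl₂ equivalent needed: 2.8 mg/L × 658,590 L = 1,844,000 mg = 1844 g.
(b) Product at 88.3% available chlorine: 1844 / 0.883 = 2088 g.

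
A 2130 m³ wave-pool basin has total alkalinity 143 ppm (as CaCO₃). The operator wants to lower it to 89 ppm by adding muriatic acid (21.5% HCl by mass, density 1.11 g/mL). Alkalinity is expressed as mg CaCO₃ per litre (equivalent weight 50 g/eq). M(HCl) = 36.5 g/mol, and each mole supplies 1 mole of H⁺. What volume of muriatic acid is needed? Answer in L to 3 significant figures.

352 L

Volume: 2130 m³ = 2,130,000 L.
Alkalinity to neutralize: (143 − 89) = 54 mg/L as CaCO₃ × 2,130,000 L = 115,000 g as CaCO₃.
Equivalents of H⁺ required: 115,000 ÷ 50 g/eq = 2300 eq = 2300 mol HCl.
Mass of HCl: 2300 × 36.5 = 83,960 g.
Mass of 21.5% solution: 83,960 / 0.215 = 390,500 g.
Volume: 390,500 g ÷ 1.11 g/mL = 351,800 mL.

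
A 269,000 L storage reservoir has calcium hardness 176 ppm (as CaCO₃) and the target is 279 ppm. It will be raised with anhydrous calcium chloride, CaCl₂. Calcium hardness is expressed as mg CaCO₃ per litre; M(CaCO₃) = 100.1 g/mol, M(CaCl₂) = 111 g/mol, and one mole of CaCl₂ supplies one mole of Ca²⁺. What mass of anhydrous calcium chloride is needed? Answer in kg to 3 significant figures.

30.7 kg

Hardness to add: (279 − 176) = 103 mg/L as CaCO₃ × 269,000 L = 27,710 g as CaCO₃.
Moles of Ca²⁺ (1 mol Ca²⁺ ≡ 1 mol CaCO₃): 27,710 / 100.1 g/mol = 276.8 mol.
Mass of CaCl₂: 276.8 × 111 = 30,720 g.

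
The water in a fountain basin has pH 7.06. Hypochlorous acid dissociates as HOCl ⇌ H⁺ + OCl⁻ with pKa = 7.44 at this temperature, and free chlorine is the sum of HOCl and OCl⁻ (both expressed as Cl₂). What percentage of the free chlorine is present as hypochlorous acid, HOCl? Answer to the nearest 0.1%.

70.6%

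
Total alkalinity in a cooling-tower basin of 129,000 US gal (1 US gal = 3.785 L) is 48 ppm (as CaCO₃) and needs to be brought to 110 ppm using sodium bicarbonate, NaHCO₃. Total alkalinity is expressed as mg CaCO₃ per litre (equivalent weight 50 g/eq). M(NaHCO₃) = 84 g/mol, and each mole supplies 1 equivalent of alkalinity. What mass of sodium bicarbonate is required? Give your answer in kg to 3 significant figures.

Volume: 129,000 US gal × 3.785 L/gal = 488,265 L.
Alkalinity to add: (110 − 48) = 62 mg/L as CaCO₃ × 488,265 L = 30,270 g as CaCO₃.
Equivalents: 30,270 g ÷ 50 g/eq = 605.4 eq.
NaHCO₃ supplies 1 eq per mole → 605.4 mol.
Mass: 605.4 mol × 84 g/mol = 50,860 g.

50.9 kg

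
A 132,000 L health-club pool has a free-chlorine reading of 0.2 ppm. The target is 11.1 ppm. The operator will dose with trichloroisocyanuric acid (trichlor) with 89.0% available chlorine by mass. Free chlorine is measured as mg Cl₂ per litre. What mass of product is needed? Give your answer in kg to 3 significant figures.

1.62 kg

Chlorine deficit: 11.1 − 0.2 = 10.9 ppm = 10.9 mg/L as Cl₂.
Cl₂ equivalent needed: 10.9 mg/L × 132,000 L = 1,439,000 mg = 1439 g.
Product at 89.0% available chlorine: 1439 / 0.89 = 1617 g.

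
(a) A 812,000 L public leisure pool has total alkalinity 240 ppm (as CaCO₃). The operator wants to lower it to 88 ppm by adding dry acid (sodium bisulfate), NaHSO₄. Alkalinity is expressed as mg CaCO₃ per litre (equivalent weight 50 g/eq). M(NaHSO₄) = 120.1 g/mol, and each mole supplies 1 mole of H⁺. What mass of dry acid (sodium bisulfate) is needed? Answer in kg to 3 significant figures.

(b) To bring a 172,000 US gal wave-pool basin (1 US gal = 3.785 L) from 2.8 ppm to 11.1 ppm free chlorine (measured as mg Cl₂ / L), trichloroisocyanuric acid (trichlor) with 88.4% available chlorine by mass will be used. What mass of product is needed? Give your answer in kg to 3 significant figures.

(a) 296 kg; (b) 6.11 kg

(a) Alkalinity to neutralize: (240 − 88) = 152 mg/L as CaCO₃ × 812,000 L = 123,400 g as CaCO₃.
(a) Equivalents of H⁺ required: 123,400 ÷ 50 g/eq = 2468 eq = 2468 mol NaHSO₄.
(a) Mass of NaHSO₄: 2468 × 120.1 = 296,500 g.

(b) Volume: 172,000 US gal × 3.785 L/gal = 651,020 L.
(b) Chlorine deficit: 11.1 − 2.8 = 8.3 ppm = 8.3 mg/L as Cl₂.
(b) Cl₂ equivalent needed: 8.3 mg/L × 651,020 L = 5,403,000 mg = 5403 g.
(b) Product at 88.4% available chlorine: 5403 / 0.884 = 6113 g.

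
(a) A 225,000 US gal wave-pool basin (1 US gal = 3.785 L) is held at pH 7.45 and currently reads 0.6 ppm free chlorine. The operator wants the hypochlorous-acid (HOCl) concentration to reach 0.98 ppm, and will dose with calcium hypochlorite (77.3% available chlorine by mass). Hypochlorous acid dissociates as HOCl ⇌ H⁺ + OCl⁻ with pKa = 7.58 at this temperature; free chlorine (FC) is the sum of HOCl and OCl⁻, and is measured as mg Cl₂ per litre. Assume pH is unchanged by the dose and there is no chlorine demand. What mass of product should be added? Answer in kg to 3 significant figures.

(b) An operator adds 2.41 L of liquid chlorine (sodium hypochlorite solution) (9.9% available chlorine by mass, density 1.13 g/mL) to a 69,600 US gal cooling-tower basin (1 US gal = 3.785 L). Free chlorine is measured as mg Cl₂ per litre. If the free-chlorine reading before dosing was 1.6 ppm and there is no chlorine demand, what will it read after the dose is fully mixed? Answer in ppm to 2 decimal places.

(a) 1.22 kg; (b) 2.62 ppm

(a) Volume: 225,000 US gal × 3.785 L/gal = 851,625 L.
(a) [OCl⁻]/[HOCl] = 10^(pH − pKa) = 10^(7.45 − 7.58) = 0.7413; fraction as HOCl = 1/(1 + 0.7413) = 0.5743.
(a) Free chlorine required for 0.98 ppm HOCl: 0.98 / 0.5743 = 1.706 ppm.
(a) FC to add: 1.706 − 0.6 = 1.106 mg/L as Cl₂.
(a) Cl₂ equivalent: 1.106 mg/L × 851,625 L = 942.3 g.
(a) Product at 77.3% available Cl: 942.3 / 0.773 = 1219 g.

(b) Volume: 69,600 US gal × 3.785 L/gal = 263,436 L.
(b) Mass of solution: 2.41 L × 1000 mL/L × 1.13 g/mL = 2723 g.
(b) Available chlorine delivered: 2723 g × 0.099 = 269.6 g as Cl₂.
(b) Concentration rise: 269.6 g / 263,436 L = 1.023 mg/L = 1.02 ppm.
(b) Final FC: 1.6 + 1.02 = 2.62 ppm.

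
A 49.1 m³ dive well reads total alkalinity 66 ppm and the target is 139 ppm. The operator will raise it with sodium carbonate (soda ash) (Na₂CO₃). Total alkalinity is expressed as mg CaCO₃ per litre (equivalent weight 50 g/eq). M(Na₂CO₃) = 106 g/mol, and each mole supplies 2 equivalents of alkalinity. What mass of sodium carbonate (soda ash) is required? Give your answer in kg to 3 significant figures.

Volume: 49.1 m³ = 49,100 L.
Alkalinity to add: (139 − 66) = 73 mg/L as CaCO₃ × 49,100 L = 3584 g as CaCO₃.
Equivalents: 3584 g ÷ 50 g/eq = 71.69 eq.
Each mole of Na₂CO₃ supplies 2 eq, so 71.69 / 2 = 35.84 mol.
Mass: 35.84 mol × 106 g/mol = 3799 g.

3.80 kg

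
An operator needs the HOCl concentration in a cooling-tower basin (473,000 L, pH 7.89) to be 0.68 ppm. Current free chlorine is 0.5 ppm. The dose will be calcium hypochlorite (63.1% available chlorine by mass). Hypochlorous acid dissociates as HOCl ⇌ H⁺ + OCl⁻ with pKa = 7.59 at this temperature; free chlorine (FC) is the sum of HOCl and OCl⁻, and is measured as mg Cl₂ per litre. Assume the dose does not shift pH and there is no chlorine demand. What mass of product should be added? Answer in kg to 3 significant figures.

[OCl⁻]/[HOCl] = 10^(pH − pKa) = 10^(7.89 − 7.59) = 1.995; fraction as HOCl = 1/(1 + 1.995) = 0.3339.
Free chlorine required for 0.68 ppm HOCl: 0.68 / 0.3339 = 2.037 ppm.
FC to add: 2.037 − 0.5 = 1.537 mg/L as Cl₂.
Cl₂ equivalent: 1.537 mg/L × 473,000 L = 726.9 g.
Product at 63.1% available Cl: 726.9 / 0.631 = 1152 g.

1.15 kg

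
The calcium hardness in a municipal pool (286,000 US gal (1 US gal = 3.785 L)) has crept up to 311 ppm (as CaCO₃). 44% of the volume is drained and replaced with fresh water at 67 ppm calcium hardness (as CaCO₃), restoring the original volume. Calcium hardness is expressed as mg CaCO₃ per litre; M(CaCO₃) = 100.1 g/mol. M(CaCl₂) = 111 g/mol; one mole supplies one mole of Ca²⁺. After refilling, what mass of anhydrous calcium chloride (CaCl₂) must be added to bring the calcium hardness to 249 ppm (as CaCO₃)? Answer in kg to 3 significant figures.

Volume: 286,000 US gal × 3.785 L/gal = 1,082,510 L.
After draining 44% and refilling: 311 × 0.56 + 67 × 0.44 = 203.64 ppm.
Deficit to target: 249 − 203.64 = 45.36 mg/L.
As CaCO₃: 45.36 mg/L × 1,082,510 L = 49,100 g; ÷ 100.1 = 490.5 mol Ca²⁺.
Mass: 490.5 × 111 = 54,450 g.

54.4 kg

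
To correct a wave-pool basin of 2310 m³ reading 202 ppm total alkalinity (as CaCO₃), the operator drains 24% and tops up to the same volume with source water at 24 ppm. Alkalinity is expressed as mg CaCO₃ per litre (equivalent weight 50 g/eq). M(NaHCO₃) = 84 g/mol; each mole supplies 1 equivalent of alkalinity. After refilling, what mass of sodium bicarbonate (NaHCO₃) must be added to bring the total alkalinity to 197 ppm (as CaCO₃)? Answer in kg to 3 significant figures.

Volume: 2310 m³ = 2,310,000 L.
After draining 24% and refilling: 202 × 0.76 + 24 × 0.24 = 159.28 ppm.
Deficit to target: 197 − 159.28 = 37.72 mg/L.
As CaCO₃: 37.72 mg/L × 2,310,000 L = 87,130 g; ÷ 50 g/eq ÷ 1 = 1743 mol NaHCO₃.
Mass: 1743 × 84 = 146,400 g.

146 kg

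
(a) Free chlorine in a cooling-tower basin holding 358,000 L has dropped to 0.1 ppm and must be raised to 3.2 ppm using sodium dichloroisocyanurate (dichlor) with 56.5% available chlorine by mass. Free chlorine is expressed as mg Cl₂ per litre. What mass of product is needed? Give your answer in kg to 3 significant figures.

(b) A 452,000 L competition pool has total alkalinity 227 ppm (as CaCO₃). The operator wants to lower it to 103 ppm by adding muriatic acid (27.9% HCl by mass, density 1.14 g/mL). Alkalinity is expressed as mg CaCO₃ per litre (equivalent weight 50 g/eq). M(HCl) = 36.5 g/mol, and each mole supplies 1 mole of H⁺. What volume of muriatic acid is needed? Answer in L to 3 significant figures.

(a) Chlorine deficit: 3.2 − 0.1 = 3.1 ppm = 3.1 mg/L as Cl₂.
(a) Cl₂ equivalent needed: 3.1 mg/L × 358,000 L = 1,110,000 mg = 1110 g.
(a) Product at 56.5% available chlorine: 1110 / 0.565 = 1964 g.

(b) Alkalinity to neutralize: (227 − 103) = 124 mg/L as CaCO₃ × 452,000 L = 56,050 g as CaCO₃.
(b) Equivalents of H⁺ required: 56,050 ÷ 50 g/eq = 1121 eq = 1121 mol HCl.
(b) Mass of HCl: 1121 × 36.5 = 40,920 g.
(b) Mass of 27.9% solution: 40,920 / 0.279 = 146,600 g.
(b) Volume: 146,600 g ÷ 1.14 g/mL = 128,600 mL.

(a) 1.96 kg; (b) 129 L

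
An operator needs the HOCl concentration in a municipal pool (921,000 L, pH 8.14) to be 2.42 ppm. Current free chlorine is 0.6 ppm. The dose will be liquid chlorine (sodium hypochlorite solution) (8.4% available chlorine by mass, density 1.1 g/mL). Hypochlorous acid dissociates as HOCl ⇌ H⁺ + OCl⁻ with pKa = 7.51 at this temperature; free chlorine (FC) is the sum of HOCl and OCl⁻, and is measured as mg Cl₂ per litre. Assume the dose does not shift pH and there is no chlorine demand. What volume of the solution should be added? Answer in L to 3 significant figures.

[OCl⁻]/[HOCl] = 10^(pH − pKa) = 10^(8.14 − 7.51) = 4.266; fraction as HOCl = 1/(1 + 4.266) = 0.1899.
Free chlorine required for 2.42 ppm HOCl: 2.42 / 0.1899 = 12.74 ppm.
FC to add: 12.74 − 0.6 = 12.14 mg/L as Cl₂.
Cl₂ equivalent: 12.14 mg/L × 921,000 L = 11,180 g.
Product at 8.4% available Cl: 11,180 / 0.084 = 133,100 g.
Volume: 133,100 g ÷ 1.1 g/mL = 121,000 mL.

121 L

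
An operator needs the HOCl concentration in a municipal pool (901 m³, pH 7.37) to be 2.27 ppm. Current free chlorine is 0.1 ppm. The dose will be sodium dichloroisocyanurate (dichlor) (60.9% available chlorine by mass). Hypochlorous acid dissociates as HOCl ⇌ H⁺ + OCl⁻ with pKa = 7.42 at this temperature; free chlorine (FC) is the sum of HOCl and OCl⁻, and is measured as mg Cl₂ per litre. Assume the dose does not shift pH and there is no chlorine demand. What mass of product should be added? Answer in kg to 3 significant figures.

Volume: 901 m³ = 901,000 L.
[OCl⁻]/[HOCl] = 10^(pH − pKa) = 10^(7.37 − 7.42) = 0.8913; fraction as HOCl = 1/(1 + 0.8913) = 0.5288.
Free chlorine required for 2.27 ppm HOCl: 2.27 / 0.5288 = 4.293 ppm.
FC to add: 4.293 − 0.1 = 4.193 mg/L as Cl₂.
Cl₂ equivalent: 4.193 mg/L × 901,000 L = 3778 g.
Product at 60.9% available Cl: 3778 / 0.609 = 6204 g.

6.20 kg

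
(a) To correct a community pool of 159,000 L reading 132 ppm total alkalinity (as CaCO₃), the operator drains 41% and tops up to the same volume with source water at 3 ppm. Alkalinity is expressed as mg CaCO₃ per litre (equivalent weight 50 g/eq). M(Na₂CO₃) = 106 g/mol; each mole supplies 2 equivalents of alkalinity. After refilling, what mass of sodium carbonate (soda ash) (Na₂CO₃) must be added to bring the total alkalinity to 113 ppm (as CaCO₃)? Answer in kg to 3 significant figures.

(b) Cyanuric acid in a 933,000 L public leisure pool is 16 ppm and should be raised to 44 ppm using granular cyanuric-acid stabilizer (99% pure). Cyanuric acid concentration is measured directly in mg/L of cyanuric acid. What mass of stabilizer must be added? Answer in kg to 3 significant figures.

(a) 5.71 kg; (b) 26.4 kg

(a) After draining 41% and refilling: 132 × 0.59 + 3 × 0.41 = 79.11 ppm.
(a) Deficit to target: 113 − 79.11 = 33.89 mg/L.
(a) As CaCO₃: 33.89 mg/L × 159,000 L = 5389 g; ÷ 50 g/eq ÷ 2 = 53.89 mol Na₂CO₃.
(a) Mass: 53.89 × 106 = 5712 g.

(b) CYA to add: (44 − 16) = 28 mg/L × 933,000 L = 26,120 g cyanuric acid.
(b) At 99% purity: 26,120 / 0.99 = 26,390 g product.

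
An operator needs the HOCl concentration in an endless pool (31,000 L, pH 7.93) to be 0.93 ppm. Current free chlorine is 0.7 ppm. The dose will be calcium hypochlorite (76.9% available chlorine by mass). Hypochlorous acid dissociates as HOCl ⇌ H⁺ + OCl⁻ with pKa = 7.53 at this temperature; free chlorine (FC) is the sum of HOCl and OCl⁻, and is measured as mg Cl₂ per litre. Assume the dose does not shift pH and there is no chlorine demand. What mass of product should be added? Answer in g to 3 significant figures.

[OCl⁻]/[HOCl] = 10^(pH − pKa) = 10^(7.93 − 7.53) = 2.512; fraction as HOCl = 1/(1 + 2.512) = 0.2847.
Free chlorine required for 0.93 ppm HOCl: 0.93 / 0.2847 = 3.266 ppm.
FC to add: 3.266 − 0.7 = 2.566 mg/L as Cl₂.
Cl₂ equivalent: 2.566 mg/L × 31,000 L = 79.55 g.
Product at 76.9% available Cl: 79.55 / 0.769 = 103.4 g.

103 g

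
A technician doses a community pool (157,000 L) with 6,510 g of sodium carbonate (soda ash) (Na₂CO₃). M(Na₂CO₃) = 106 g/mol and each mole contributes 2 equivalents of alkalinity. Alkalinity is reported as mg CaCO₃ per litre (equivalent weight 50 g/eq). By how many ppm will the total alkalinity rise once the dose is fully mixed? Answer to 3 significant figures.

39.1 ppm

Moles of Na₂CO₃: 6,510 g ÷ 106 g/mol = 61.42 mol → 122.8 eq of alkalinity.
As CaCO₃: 122.8 eq × 50 g/eq = 6142 g.
Rise: 6142 g / 157,000 L × 1000 = 39.12 mg/L.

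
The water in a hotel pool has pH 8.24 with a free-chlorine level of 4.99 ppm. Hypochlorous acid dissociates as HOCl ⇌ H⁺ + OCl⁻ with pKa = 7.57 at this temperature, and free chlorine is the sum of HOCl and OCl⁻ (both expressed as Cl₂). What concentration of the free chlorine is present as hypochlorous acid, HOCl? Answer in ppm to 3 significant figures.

[OCl⁻]/[HOCl] = 10^(pH − pKa) = 10^(8.24 − 7.57) = 10^0.67 = 4.677.
Fraction as HOCl = 1 / (1 + 4.677) = 0.1761.
HOCl = 0.1761 × 4.99 ppm = 0.8789 ppm.

0.879 ppm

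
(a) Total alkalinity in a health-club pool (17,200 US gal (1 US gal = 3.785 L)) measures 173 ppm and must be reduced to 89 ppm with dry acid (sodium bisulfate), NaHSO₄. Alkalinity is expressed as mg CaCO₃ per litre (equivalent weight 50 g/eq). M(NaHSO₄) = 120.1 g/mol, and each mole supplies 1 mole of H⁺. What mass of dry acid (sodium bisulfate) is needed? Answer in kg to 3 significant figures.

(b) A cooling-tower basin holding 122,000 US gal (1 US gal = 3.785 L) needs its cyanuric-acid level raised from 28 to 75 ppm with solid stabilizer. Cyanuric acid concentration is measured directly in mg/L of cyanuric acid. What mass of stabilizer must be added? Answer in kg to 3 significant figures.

(a) Volume: 17,200 US gal × 3.785 L/gal = 65,102 L.
(a) Alkalinity to neutralize: (173 − 89) = 84 mg/L as CaCO₃ × 65,102 L = 5469 g as CaCO₃.
(a) Equivalents of H⁺ required: 5469 ÷ 50 g/eq = 109.4 eq = 109.4 mol NaHSO₄.
(a) Mass of NaHSO₄: 109.4 × 120.1 = 13,140 g.

(b) Volume: 122,000 US gal × 3.785 L/gal = 461,770 L.
(b) CYA to add: (75 − 28) = 47 mg/L × 461,770 L = 21,700 g cyanuric acid.

(a) 13.1 kg; (b) 21.7 kg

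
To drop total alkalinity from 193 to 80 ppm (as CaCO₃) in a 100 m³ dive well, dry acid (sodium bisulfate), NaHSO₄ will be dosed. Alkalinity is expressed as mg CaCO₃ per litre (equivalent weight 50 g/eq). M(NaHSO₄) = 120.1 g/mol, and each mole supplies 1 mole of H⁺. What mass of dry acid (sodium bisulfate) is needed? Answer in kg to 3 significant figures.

Volume: 100 m³ = 100,000 L.
Alkalinity to neutralize: (193 − 80) = 113 mg/L as CaCO₃ × 100,000 L = 11,300 g as CaCO₃.
Equivalents of H⁺ required: 11,300 ÷ 50 g/eq = 226 eq = 226 mol NaHSO₄.
Mass of NaHSO₄: 226 × 120.1 = 27,140 g.

27.1 kg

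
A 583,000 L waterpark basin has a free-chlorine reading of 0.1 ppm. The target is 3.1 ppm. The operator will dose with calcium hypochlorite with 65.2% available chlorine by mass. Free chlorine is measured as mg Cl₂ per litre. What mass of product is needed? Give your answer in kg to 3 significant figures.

Chlorine deficit: 3.1 − 0.1 = 3 ppm = 3 mg/L as Cl₂.
Cl₂ equivalent needed: 3 mg/L × 583,000 L = 1,749,000 mg = 1749 g.
Product at 65.2% available chlorine: 1749 / 0.652 = 2683 g.

2.68 kg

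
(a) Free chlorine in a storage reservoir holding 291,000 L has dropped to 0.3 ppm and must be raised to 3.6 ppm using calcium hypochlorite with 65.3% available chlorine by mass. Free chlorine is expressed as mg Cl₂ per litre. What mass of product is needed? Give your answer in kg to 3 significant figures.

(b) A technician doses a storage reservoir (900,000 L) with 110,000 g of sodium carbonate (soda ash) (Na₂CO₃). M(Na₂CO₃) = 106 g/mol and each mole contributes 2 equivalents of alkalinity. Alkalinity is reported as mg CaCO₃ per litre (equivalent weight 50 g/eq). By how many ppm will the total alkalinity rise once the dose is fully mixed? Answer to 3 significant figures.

(a) 1.47 kg; (b) 115 ppm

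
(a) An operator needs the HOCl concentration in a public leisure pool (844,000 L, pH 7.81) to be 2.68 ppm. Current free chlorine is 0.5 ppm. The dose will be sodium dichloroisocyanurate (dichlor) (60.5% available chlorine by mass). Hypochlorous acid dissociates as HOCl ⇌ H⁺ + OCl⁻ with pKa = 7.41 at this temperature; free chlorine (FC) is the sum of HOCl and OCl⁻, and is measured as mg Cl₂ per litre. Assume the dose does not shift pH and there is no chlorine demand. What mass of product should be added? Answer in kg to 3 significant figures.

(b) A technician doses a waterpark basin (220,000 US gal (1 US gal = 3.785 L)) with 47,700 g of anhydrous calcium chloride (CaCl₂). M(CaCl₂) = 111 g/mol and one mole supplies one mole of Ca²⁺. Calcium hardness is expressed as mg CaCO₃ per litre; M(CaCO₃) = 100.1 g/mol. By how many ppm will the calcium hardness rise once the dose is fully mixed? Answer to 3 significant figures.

(a) [OCl⁻]/[HOCl] = 10^(pH − pKa) = 10^(7.81 − 7.41) = 2.512; fraction as HOCl = 1/(1 + 2.512) = 0.2847.
(a) Free chlorine required for 2.68 ppm HOCl: 2.68 / 0.2847 = 9.412 ppm.
(a) FC to add: 9.412 − 0.5 = 8.912 mg/L as Cl₂.
(a) Cl₂ equivalent: 8.912 mg/L × 844,000 L = 7522 g.
(a) Product at 60.5% available Cl: 7522 / 0.605 = 12,430 g.

(b) Volume: 220,000 US gal × 3.785 L/gal = 832,700 L.
(b) Moles of Ca²⁺: 47,700 g ÷ 111 g/mol = 429.7 mol.
(b) As CaCO₃: 429.7 mol × 100.1 g/mol = 43,020 g.
(b) Rise: 43,020 g / 832,700 L × 1000 = 51.66 mg/L.

(a) 12.4 kg; (b) 51.7 ppm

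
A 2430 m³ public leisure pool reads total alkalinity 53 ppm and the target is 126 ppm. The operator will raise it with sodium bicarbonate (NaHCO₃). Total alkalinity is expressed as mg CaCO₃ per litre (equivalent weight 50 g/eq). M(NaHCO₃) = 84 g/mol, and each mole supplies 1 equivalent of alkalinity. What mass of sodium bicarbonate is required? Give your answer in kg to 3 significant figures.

Volume: 2430 m³ = 2,430,000 L.
Alkalinity to add: (126 − 53) = 73 mg/L as CaCO₃ × 2,430,000 L = 177,400 g as CaCO₃.
Equivalents: 177,400 g ÷ 50 g/eq = 3548 eq.
NaHCO₃ supplies 1 eq per mole → 3548 mol.
Mass: 3548 mol × 84 g/mol = 298,000 g.

298 kg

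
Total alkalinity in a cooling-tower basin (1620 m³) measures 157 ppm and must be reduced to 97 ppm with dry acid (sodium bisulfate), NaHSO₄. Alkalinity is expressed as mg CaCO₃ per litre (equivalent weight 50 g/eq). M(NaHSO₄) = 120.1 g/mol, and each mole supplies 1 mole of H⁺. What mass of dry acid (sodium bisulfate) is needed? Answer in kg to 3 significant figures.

Volume: 1620 m³ = 1,620,000 L.
Alkalinity to neutralize: (157 − 97) = 60 mg/L as CaCO₃ × 1,620,000 L = 97,200 g as CaCO₃.
Equivalents of H⁺ required: 97,200 ÷ 50 g/eq = 1944 eq = 1944 mol NaHSO₄.
Mass of NaHSO₄: 1944 × 120.1 = 233,500 g.

233 kg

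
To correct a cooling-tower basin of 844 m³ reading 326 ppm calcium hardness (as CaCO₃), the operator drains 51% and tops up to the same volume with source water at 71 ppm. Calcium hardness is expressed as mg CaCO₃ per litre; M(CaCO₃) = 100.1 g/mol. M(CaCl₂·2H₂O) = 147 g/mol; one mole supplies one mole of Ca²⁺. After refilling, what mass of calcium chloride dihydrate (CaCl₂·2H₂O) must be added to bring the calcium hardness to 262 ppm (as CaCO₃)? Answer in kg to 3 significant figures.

81.9 kg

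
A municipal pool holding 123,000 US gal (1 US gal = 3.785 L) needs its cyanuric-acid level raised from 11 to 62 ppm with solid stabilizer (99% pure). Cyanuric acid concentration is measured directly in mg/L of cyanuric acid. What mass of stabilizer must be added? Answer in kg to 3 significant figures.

24.0 kg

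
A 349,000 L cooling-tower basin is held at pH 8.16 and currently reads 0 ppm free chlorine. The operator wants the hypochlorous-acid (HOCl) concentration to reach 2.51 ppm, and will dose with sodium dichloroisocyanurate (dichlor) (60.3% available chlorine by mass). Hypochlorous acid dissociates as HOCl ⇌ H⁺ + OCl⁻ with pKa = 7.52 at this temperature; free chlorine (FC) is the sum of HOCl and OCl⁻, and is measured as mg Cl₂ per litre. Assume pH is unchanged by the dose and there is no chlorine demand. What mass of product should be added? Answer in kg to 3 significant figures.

7.79 kg

[OCl⁻]/[HOCl] = 10^(pH − pKa) = 10^(8.16 − 7.52) = 4.365; fraction as HOCl = 1/(1 + 4.365) = 0.1864.
Free chlorine required for 2.51 ppm HOCl: 2.51 / 0.1864 = 13.47 ppm.
FC to add: 13.47 − 0 = 13.47 mg/L as Cl₂.
Cl₂ equivalent: 13.47 mg/L × 349,000 L = 4700 g.
Product at 60.3% available Cl: 4700 / 0.603 = 7794 g.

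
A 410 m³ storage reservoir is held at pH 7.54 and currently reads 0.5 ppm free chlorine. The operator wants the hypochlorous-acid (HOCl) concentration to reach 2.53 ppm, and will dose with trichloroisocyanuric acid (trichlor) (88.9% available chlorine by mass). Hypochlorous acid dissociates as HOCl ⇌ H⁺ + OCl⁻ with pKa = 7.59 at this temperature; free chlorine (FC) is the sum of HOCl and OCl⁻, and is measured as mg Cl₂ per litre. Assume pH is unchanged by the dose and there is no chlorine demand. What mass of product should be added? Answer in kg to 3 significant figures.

Volume: 410 m³ = 410,000 L.
[OCl⁻]/[HOCl] = 10^(pH − pKa) = 10^(7.54 − 7.59) = 0.8913; fraction as HOCl = 1/(1 + 0.8913) = 0.5288.
Free chlorine required for 2.53 ppm HOCl: 2.53 / 0.5288 = 4.785 ppm.
FC to add: 4.785 − 0.5 = 4.285 mg/L as Cl₂.
Cl₂ equivalent: 4.285 mg/L × 410,000 L = 1757 g.
Product at 88.9% available Cl: 1757 / 0.889 = 1976 g.

1.98 kg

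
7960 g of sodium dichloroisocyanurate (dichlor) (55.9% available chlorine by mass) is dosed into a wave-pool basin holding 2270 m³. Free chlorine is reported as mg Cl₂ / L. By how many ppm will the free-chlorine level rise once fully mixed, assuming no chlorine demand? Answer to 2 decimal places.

Volume: 2270 m³ = 2,270,000 L.
Available chlorine delivered: 7960 g × 0.559 = 4450 g as Cl₂.
Concentration rise: 4450 g / 2,270,000 L = 1.96 mg/L = 1.96 ppm.

1.96 ppm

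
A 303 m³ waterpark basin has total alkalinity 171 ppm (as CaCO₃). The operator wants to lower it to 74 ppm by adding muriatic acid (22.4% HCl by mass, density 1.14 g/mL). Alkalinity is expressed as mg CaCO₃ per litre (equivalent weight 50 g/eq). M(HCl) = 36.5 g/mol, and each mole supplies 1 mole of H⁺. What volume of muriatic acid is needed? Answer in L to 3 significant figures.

Volume: 303 m³ = 303,000 L.
Alkalinity to neutralize: (171 − 74) = 97 mg/L as CaCO₃ × 303,000 L = 29,390 g as CaCO₃.
Equivalents of H⁺ required: 29,390 ÷ 50 g/eq = 587.8 eq = 587.8 mol HCl.
Mass of HCl: 587.8 × 36.5 = 21,460 g.
Mass of 22.4% solution: 21,460 / 0.224 = 95,780 g.
Volume: 95,780 g ÷ 1.14 g/mL = 84,020 mL.

84.0 L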